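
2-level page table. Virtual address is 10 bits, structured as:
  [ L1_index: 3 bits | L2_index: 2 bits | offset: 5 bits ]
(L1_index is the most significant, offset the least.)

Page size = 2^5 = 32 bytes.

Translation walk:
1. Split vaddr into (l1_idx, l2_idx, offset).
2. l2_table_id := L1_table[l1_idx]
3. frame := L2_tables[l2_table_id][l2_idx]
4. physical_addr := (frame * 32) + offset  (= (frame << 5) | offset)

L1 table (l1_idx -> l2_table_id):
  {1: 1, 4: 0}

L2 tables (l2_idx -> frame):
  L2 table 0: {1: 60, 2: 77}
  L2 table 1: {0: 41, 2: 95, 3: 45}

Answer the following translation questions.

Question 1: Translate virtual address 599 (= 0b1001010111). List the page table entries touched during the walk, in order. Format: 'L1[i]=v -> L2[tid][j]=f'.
Answer: L1[4]=0 -> L2[0][2]=77

Derivation:
vaddr = 599 = 0b1001010111
Split: l1_idx=4, l2_idx=2, offset=23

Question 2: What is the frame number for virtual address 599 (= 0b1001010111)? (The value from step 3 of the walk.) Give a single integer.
Answer: 77

Derivation:
vaddr = 599: l1_idx=4, l2_idx=2
L1[4] = 0; L2[0][2] = 77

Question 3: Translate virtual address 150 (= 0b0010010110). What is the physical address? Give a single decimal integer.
vaddr = 150 = 0b0010010110
Split: l1_idx=1, l2_idx=0, offset=22
L1[1] = 1
L2[1][0] = 41
paddr = 41 * 32 + 22 = 1334

Answer: 1334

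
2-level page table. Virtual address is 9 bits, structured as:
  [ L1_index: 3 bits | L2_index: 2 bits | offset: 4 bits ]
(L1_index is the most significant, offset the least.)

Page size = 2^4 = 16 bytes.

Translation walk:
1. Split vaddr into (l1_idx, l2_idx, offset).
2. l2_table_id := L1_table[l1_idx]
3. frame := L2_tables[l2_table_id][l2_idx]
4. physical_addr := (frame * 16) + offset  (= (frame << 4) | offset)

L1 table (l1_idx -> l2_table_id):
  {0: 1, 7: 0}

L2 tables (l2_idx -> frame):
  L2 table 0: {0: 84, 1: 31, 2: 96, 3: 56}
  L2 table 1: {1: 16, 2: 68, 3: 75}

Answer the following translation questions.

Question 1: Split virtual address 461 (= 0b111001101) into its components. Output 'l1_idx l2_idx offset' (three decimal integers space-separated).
vaddr = 461 = 0b111001101
  top 3 bits -> l1_idx = 7
  next 2 bits -> l2_idx = 0
  bottom 4 bits -> offset = 13

Answer: 7 0 13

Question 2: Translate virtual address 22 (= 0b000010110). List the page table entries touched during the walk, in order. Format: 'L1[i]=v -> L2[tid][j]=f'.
vaddr = 22 = 0b000010110
Split: l1_idx=0, l2_idx=1, offset=6

Answer: L1[0]=1 -> L2[1][1]=16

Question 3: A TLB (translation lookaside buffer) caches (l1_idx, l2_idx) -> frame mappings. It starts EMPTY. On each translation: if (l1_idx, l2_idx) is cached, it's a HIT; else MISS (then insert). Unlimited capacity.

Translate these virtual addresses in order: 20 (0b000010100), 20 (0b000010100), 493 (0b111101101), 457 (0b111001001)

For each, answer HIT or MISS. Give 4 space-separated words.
vaddr=20: (0,1) not in TLB -> MISS, insert
vaddr=20: (0,1) in TLB -> HIT
vaddr=493: (7,2) not in TLB -> MISS, insert
vaddr=457: (7,0) not in TLB -> MISS, insert

Answer: MISS HIT MISS MISS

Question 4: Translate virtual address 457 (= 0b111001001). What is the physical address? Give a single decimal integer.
Answer: 1353

Derivation:
vaddr = 457 = 0b111001001
Split: l1_idx=7, l2_idx=0, offset=9
L1[7] = 0
L2[0][0] = 84
paddr = 84 * 16 + 9 = 1353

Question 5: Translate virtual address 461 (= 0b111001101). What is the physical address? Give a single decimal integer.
vaddr = 461 = 0b111001101
Split: l1_idx=7, l2_idx=0, offset=13
L1[7] = 0
L2[0][0] = 84
paddr = 84 * 16 + 13 = 1357

Answer: 1357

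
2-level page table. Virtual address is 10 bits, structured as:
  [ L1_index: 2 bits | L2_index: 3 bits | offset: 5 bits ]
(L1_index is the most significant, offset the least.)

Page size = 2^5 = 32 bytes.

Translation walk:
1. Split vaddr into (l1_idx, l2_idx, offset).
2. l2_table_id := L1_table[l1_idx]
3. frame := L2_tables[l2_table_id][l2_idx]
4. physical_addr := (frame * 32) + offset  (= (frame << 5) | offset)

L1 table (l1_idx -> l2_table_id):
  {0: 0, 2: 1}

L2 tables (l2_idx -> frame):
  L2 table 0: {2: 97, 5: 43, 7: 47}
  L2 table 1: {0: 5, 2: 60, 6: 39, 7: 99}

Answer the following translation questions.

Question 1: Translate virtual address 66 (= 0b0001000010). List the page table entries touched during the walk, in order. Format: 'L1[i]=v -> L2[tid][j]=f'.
vaddr = 66 = 0b0001000010
Split: l1_idx=0, l2_idx=2, offset=2

Answer: L1[0]=0 -> L2[0][2]=97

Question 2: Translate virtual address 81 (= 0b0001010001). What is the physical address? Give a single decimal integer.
vaddr = 81 = 0b0001010001
Split: l1_idx=0, l2_idx=2, offset=17
L1[0] = 0
L2[0][2] = 97
paddr = 97 * 32 + 17 = 3121

Answer: 3121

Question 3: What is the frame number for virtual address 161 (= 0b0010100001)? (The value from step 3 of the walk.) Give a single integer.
Answer: 43

Derivation:
vaddr = 161: l1_idx=0, l2_idx=5
L1[0] = 0; L2[0][5] = 43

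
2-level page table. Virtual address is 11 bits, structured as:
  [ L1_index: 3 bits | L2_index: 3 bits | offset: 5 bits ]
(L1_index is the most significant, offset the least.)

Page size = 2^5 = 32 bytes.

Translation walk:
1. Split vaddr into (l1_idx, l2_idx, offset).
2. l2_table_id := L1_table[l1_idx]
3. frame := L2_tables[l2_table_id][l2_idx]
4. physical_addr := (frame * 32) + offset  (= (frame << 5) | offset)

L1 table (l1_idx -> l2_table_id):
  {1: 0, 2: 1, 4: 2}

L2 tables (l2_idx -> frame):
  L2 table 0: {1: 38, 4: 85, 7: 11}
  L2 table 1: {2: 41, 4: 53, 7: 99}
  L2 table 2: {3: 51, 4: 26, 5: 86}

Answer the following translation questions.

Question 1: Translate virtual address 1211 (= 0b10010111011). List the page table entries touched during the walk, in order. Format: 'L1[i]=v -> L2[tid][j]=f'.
vaddr = 1211 = 0b10010111011
Split: l1_idx=4, l2_idx=5, offset=27

Answer: L1[4]=2 -> L2[2][5]=86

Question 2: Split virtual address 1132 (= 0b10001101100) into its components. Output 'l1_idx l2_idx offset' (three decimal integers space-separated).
vaddr = 1132 = 0b10001101100
  top 3 bits -> l1_idx = 4
  next 3 bits -> l2_idx = 3
  bottom 5 bits -> offset = 12

Answer: 4 3 12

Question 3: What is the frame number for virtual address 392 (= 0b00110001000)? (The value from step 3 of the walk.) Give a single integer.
Answer: 85

Derivation:
vaddr = 392: l1_idx=1, l2_idx=4
L1[1] = 0; L2[0][4] = 85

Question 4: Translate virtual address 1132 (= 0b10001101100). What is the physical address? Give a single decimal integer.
vaddr = 1132 = 0b10001101100
Split: l1_idx=4, l2_idx=3, offset=12
L1[4] = 2
L2[2][3] = 51
paddr = 51 * 32 + 12 = 1644

Answer: 1644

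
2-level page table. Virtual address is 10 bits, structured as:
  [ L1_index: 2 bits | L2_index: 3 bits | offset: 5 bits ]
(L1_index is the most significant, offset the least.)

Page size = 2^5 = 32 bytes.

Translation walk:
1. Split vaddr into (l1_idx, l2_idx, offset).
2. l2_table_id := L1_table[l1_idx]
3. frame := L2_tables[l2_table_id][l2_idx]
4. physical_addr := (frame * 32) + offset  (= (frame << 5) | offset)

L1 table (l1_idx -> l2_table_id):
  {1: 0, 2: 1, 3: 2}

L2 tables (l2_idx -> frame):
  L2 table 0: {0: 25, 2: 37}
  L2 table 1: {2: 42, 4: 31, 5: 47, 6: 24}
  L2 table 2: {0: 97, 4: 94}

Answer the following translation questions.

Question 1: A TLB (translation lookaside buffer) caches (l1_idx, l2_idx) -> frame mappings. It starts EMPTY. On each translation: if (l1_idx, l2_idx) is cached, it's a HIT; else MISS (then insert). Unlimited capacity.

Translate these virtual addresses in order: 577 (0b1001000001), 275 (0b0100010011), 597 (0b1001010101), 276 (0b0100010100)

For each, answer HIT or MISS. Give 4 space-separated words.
vaddr=577: (2,2) not in TLB -> MISS, insert
vaddr=275: (1,0) not in TLB -> MISS, insert
vaddr=597: (2,2) in TLB -> HIT
vaddr=276: (1,0) in TLB -> HIT

Answer: MISS MISS HIT HIT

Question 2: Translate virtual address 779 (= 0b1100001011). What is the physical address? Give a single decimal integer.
Answer: 3115

Derivation:
vaddr = 779 = 0b1100001011
Split: l1_idx=3, l2_idx=0, offset=11
L1[3] = 2
L2[2][0] = 97
paddr = 97 * 32 + 11 = 3115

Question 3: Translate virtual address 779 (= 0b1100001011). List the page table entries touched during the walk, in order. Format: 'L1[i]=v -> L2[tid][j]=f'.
Answer: L1[3]=2 -> L2[2][0]=97

Derivation:
vaddr = 779 = 0b1100001011
Split: l1_idx=3, l2_idx=0, offset=11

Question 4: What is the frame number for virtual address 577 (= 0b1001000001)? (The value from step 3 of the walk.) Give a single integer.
vaddr = 577: l1_idx=2, l2_idx=2
L1[2] = 1; L2[1][2] = 42

Answer: 42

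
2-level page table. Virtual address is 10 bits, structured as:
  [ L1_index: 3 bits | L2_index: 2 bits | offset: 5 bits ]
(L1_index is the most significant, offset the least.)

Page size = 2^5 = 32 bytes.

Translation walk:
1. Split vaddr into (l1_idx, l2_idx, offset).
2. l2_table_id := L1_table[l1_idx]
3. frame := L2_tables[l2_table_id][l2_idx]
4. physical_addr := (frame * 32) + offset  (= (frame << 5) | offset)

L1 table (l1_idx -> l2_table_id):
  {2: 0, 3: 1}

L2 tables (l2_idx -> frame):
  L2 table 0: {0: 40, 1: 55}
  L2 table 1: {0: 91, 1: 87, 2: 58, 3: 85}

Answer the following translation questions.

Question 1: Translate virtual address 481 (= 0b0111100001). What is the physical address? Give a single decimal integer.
Answer: 2721

Derivation:
vaddr = 481 = 0b0111100001
Split: l1_idx=3, l2_idx=3, offset=1
L1[3] = 1
L2[1][3] = 85
paddr = 85 * 32 + 1 = 2721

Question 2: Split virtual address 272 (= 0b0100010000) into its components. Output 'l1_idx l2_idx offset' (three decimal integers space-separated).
vaddr = 272 = 0b0100010000
  top 3 bits -> l1_idx = 2
  next 2 bits -> l2_idx = 0
  bottom 5 bits -> offset = 16

Answer: 2 0 16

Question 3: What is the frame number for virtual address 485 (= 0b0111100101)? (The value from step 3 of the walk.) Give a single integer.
Answer: 85

Derivation:
vaddr = 485: l1_idx=3, l2_idx=3
L1[3] = 1; L2[1][3] = 85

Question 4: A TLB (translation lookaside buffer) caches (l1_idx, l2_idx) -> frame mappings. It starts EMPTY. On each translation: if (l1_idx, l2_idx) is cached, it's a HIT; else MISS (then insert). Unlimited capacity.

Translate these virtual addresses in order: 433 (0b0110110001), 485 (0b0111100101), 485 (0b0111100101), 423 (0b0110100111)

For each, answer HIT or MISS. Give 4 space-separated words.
Answer: MISS MISS HIT HIT

Derivation:
vaddr=433: (3,1) not in TLB -> MISS, insert
vaddr=485: (3,3) not in TLB -> MISS, insert
vaddr=485: (3,3) in TLB -> HIT
vaddr=423: (3,1) in TLB -> HIT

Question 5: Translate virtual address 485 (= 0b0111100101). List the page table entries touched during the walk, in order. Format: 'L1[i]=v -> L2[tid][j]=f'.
Answer: L1[3]=1 -> L2[1][3]=85

Derivation:
vaddr = 485 = 0b0111100101
Split: l1_idx=3, l2_idx=3, offset=5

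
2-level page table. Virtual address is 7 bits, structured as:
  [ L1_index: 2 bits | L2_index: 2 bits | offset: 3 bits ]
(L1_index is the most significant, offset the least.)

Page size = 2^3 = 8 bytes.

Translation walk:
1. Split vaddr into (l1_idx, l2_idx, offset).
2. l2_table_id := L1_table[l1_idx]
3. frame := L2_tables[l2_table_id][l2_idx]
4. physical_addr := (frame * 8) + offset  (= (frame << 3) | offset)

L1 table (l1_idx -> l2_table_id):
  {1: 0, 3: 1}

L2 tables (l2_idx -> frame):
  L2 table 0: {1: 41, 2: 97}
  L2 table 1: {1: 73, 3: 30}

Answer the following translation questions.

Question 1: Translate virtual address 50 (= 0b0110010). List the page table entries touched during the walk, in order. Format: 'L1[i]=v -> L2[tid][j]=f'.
vaddr = 50 = 0b0110010
Split: l1_idx=1, l2_idx=2, offset=2

Answer: L1[1]=0 -> L2[0][2]=97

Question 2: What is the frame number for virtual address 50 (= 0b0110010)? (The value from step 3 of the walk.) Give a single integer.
Answer: 97

Derivation:
vaddr = 50: l1_idx=1, l2_idx=2
L1[1] = 0; L2[0][2] = 97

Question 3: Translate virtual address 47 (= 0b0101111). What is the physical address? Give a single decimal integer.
Answer: 335

Derivation:
vaddr = 47 = 0b0101111
Split: l1_idx=1, l2_idx=1, offset=7
L1[1] = 0
L2[0][1] = 41
paddr = 41 * 8 + 7 = 335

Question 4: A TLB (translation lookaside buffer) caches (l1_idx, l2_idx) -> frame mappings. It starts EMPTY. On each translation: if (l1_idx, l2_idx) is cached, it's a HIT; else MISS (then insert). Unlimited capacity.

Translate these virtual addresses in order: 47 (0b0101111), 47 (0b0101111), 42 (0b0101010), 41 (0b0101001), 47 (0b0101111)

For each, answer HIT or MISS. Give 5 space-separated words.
vaddr=47: (1,1) not in TLB -> MISS, insert
vaddr=47: (1,1) in TLB -> HIT
vaddr=42: (1,1) in TLB -> HIT
vaddr=41: (1,1) in TLB -> HIT
vaddr=47: (1,1) in TLB -> HIT

Answer: MISS HIT HIT HIT HIT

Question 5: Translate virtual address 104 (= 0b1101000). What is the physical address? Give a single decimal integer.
vaddr = 104 = 0b1101000
Split: l1_idx=3, l2_idx=1, offset=0
L1[3] = 1
L2[1][1] = 73
paddr = 73 * 8 + 0 = 584

Answer: 584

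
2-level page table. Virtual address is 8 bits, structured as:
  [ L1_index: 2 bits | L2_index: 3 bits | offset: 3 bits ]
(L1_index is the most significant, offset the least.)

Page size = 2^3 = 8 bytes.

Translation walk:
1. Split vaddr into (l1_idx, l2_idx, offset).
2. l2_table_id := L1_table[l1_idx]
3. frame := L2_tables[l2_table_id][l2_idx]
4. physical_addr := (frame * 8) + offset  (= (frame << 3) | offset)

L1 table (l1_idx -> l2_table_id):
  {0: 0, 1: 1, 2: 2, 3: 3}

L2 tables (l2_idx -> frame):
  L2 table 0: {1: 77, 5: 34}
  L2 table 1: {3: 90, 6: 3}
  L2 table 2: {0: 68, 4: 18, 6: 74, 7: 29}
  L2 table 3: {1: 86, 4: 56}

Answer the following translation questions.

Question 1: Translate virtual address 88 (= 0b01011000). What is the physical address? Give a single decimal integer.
Answer: 720

Derivation:
vaddr = 88 = 0b01011000
Split: l1_idx=1, l2_idx=3, offset=0
L1[1] = 1
L2[1][3] = 90
paddr = 90 * 8 + 0 = 720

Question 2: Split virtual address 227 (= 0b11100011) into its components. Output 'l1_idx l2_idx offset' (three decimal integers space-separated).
vaddr = 227 = 0b11100011
  top 2 bits -> l1_idx = 3
  next 3 bits -> l2_idx = 4
  bottom 3 bits -> offset = 3

Answer: 3 4 3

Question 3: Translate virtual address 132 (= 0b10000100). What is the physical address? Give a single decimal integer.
Answer: 548

Derivation:
vaddr = 132 = 0b10000100
Split: l1_idx=2, l2_idx=0, offset=4
L1[2] = 2
L2[2][0] = 68
paddr = 68 * 8 + 4 = 548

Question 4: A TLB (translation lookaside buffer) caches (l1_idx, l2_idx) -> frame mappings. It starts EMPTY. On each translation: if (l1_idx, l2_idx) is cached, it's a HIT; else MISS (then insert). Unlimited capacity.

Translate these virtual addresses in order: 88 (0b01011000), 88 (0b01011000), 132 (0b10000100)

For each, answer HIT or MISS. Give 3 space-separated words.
vaddr=88: (1,3) not in TLB -> MISS, insert
vaddr=88: (1,3) in TLB -> HIT
vaddr=132: (2,0) not in TLB -> MISS, insert

Answer: MISS HIT MISS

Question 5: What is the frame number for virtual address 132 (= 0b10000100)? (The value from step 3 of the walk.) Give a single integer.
Answer: 68

Derivation:
vaddr = 132: l1_idx=2, l2_idx=0
L1[2] = 2; L2[2][0] = 68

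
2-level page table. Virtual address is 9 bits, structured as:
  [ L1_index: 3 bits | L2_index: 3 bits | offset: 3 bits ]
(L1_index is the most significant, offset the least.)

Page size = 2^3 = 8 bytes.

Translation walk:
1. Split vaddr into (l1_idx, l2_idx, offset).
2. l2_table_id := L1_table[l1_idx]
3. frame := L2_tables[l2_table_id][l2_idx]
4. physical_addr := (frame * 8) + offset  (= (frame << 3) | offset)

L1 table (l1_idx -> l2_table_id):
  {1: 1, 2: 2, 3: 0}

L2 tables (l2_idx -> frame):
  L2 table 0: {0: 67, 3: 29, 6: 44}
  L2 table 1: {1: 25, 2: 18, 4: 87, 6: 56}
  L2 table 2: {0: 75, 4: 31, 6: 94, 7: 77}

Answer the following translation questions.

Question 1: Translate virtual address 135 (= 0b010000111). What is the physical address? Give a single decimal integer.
Answer: 607

Derivation:
vaddr = 135 = 0b010000111
Split: l1_idx=2, l2_idx=0, offset=7
L1[2] = 2
L2[2][0] = 75
paddr = 75 * 8 + 7 = 607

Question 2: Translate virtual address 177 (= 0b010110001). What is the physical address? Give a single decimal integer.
Answer: 753

Derivation:
vaddr = 177 = 0b010110001
Split: l1_idx=2, l2_idx=6, offset=1
L1[2] = 2
L2[2][6] = 94
paddr = 94 * 8 + 1 = 753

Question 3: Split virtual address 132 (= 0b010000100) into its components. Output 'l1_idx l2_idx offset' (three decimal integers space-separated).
Answer: 2 0 4

Derivation:
vaddr = 132 = 0b010000100
  top 3 bits -> l1_idx = 2
  next 3 bits -> l2_idx = 0
  bottom 3 bits -> offset = 4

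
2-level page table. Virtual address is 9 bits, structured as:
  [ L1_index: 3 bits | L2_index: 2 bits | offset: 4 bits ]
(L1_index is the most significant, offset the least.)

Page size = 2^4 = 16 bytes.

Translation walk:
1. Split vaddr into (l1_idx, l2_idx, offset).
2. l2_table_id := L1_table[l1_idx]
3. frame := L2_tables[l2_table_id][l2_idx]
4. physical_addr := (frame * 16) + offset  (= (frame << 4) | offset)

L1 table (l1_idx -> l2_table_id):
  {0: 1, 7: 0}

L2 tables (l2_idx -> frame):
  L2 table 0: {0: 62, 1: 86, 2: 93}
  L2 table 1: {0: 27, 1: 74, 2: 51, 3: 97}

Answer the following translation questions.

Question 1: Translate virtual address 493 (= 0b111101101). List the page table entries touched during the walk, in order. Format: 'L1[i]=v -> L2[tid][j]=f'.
Answer: L1[7]=0 -> L2[0][2]=93

Derivation:
vaddr = 493 = 0b111101101
Split: l1_idx=7, l2_idx=2, offset=13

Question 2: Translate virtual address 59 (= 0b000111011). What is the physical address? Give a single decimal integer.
Answer: 1563

Derivation:
vaddr = 59 = 0b000111011
Split: l1_idx=0, l2_idx=3, offset=11
L1[0] = 1
L2[1][3] = 97
paddr = 97 * 16 + 11 = 1563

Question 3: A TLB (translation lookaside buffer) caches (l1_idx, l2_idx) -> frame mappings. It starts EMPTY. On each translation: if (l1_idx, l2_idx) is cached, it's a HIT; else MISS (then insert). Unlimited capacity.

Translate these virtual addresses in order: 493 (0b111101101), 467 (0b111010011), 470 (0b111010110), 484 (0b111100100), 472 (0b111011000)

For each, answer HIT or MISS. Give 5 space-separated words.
vaddr=493: (7,2) not in TLB -> MISS, insert
vaddr=467: (7,1) not in TLB -> MISS, insert
vaddr=470: (7,1) in TLB -> HIT
vaddr=484: (7,2) in TLB -> HIT
vaddr=472: (7,1) in TLB -> HIT

Answer: MISS MISS HIT HIT HIT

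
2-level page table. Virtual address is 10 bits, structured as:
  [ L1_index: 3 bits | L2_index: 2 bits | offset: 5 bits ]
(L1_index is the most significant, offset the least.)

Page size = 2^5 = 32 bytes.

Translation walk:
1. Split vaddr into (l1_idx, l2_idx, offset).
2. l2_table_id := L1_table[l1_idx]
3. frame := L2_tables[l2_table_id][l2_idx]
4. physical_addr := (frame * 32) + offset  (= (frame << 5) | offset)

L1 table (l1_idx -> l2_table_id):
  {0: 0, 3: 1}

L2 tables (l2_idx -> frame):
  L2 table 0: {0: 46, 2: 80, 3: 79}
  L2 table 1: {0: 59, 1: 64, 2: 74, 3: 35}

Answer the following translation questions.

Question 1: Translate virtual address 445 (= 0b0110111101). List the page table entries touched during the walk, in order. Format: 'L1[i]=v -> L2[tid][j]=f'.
vaddr = 445 = 0b0110111101
Split: l1_idx=3, l2_idx=1, offset=29

Answer: L1[3]=1 -> L2[1][1]=64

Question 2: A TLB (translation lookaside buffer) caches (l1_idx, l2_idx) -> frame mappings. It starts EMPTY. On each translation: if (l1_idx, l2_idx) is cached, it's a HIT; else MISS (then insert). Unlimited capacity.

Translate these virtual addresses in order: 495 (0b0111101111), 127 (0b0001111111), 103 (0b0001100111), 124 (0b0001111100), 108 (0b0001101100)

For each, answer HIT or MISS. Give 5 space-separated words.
vaddr=495: (3,3) not in TLB -> MISS, insert
vaddr=127: (0,3) not in TLB -> MISS, insert
vaddr=103: (0,3) in TLB -> HIT
vaddr=124: (0,3) in TLB -> HIT
vaddr=108: (0,3) in TLB -> HIT

Answer: MISS MISS HIT HIT HIT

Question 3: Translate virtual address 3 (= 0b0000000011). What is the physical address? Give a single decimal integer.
vaddr = 3 = 0b0000000011
Split: l1_idx=0, l2_idx=0, offset=3
L1[0] = 0
L2[0][0] = 46
paddr = 46 * 32 + 3 = 1475

Answer: 1475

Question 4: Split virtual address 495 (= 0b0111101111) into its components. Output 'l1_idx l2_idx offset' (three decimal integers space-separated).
vaddr = 495 = 0b0111101111
  top 3 bits -> l1_idx = 3
  next 2 bits -> l2_idx = 3
  bottom 5 bits -> offset = 15

Answer: 3 3 15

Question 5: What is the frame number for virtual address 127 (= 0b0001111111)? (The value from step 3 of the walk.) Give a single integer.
Answer: 79

Derivation:
vaddr = 127: l1_idx=0, l2_idx=3
L1[0] = 0; L2[0][3] = 79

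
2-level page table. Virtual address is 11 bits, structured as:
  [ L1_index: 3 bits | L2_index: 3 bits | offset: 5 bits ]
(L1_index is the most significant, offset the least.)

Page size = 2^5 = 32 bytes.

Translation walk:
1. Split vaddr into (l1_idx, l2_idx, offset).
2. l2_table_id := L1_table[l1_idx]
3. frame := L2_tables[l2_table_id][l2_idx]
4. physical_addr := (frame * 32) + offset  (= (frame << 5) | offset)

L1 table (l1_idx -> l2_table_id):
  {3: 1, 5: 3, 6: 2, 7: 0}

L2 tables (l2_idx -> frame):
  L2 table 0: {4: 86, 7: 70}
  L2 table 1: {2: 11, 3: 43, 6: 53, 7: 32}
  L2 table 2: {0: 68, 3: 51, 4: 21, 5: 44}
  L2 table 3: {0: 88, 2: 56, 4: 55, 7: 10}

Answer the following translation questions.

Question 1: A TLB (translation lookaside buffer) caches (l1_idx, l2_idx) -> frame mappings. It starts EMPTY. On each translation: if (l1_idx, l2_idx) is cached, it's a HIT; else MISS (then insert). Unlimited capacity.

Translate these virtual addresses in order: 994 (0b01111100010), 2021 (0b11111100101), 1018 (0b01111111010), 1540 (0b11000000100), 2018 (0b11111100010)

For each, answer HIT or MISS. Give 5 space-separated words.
vaddr=994: (3,7) not in TLB -> MISS, insert
vaddr=2021: (7,7) not in TLB -> MISS, insert
vaddr=1018: (3,7) in TLB -> HIT
vaddr=1540: (6,0) not in TLB -> MISS, insert
vaddr=2018: (7,7) in TLB -> HIT

Answer: MISS MISS HIT MISS HIT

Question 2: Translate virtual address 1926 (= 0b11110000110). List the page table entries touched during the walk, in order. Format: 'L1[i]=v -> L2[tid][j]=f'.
Answer: L1[7]=0 -> L2[0][4]=86

Derivation:
vaddr = 1926 = 0b11110000110
Split: l1_idx=7, l2_idx=4, offset=6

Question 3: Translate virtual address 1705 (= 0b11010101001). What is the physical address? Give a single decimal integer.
Answer: 1417

Derivation:
vaddr = 1705 = 0b11010101001
Split: l1_idx=6, l2_idx=5, offset=9
L1[6] = 2
L2[2][5] = 44
paddr = 44 * 32 + 9 = 1417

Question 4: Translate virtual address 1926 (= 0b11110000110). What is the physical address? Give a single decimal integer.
Answer: 2758

Derivation:
vaddr = 1926 = 0b11110000110
Split: l1_idx=7, l2_idx=4, offset=6
L1[7] = 0
L2[0][4] = 86
paddr = 86 * 32 + 6 = 2758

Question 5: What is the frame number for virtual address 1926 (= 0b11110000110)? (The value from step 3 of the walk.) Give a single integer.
vaddr = 1926: l1_idx=7, l2_idx=4
L1[7] = 0; L2[0][4] = 86

Answer: 86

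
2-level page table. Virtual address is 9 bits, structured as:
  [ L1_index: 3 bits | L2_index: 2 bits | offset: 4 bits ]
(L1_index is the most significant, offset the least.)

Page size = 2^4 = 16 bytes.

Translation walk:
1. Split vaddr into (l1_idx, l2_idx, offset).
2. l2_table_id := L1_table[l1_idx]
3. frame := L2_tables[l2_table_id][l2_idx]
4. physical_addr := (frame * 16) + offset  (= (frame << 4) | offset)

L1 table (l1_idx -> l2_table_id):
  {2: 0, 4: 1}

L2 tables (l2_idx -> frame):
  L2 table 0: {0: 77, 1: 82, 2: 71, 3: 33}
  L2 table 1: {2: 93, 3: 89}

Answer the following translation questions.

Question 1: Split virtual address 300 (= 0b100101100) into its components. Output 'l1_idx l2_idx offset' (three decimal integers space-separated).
vaddr = 300 = 0b100101100
  top 3 bits -> l1_idx = 4
  next 2 bits -> l2_idx = 2
  bottom 4 bits -> offset = 12

Answer: 4 2 12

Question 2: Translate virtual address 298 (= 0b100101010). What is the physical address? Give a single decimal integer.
vaddr = 298 = 0b100101010
Split: l1_idx=4, l2_idx=2, offset=10
L1[4] = 1
L2[1][2] = 93
paddr = 93 * 16 + 10 = 1498

Answer: 1498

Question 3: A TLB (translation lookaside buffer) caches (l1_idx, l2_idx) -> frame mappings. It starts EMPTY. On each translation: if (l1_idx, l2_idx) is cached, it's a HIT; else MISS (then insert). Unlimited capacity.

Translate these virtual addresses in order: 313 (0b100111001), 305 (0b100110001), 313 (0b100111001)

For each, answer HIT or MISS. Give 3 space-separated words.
Answer: MISS HIT HIT

Derivation:
vaddr=313: (4,3) not in TLB -> MISS, insert
vaddr=305: (4,3) in TLB -> HIT
vaddr=313: (4,3) in TLB -> HIT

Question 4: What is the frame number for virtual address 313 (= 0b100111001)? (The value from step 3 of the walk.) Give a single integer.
vaddr = 313: l1_idx=4, l2_idx=3
L1[4] = 1; L2[1][3] = 89

Answer: 89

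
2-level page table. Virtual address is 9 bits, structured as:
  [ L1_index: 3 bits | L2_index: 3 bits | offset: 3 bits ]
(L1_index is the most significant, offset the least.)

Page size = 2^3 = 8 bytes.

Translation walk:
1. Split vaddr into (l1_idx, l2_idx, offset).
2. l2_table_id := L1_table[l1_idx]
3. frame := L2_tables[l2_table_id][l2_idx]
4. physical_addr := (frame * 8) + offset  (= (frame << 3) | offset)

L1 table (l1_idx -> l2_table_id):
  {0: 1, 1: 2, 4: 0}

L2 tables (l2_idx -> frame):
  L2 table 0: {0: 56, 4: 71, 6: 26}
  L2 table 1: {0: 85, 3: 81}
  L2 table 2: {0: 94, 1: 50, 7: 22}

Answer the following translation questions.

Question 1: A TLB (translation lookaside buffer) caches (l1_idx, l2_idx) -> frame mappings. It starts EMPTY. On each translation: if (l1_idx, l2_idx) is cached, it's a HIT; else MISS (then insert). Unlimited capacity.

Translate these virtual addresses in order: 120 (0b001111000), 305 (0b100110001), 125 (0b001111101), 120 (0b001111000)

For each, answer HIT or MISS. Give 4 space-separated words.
Answer: MISS MISS HIT HIT

Derivation:
vaddr=120: (1,7) not in TLB -> MISS, insert
vaddr=305: (4,6) not in TLB -> MISS, insert
vaddr=125: (1,7) in TLB -> HIT
vaddr=120: (1,7) in TLB -> HIT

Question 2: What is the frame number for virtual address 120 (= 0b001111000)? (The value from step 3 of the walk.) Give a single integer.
vaddr = 120: l1_idx=1, l2_idx=7
L1[1] = 2; L2[2][7] = 22

Answer: 22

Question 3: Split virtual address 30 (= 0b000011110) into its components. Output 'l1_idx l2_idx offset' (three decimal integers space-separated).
Answer: 0 3 6

Derivation:
vaddr = 30 = 0b000011110
  top 3 bits -> l1_idx = 0
  next 3 bits -> l2_idx = 3
  bottom 3 bits -> offset = 6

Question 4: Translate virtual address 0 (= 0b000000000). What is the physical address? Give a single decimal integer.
Answer: 680

Derivation:
vaddr = 0 = 0b000000000
Split: l1_idx=0, l2_idx=0, offset=0
L1[0] = 1
L2[1][0] = 85
paddr = 85 * 8 + 0 = 680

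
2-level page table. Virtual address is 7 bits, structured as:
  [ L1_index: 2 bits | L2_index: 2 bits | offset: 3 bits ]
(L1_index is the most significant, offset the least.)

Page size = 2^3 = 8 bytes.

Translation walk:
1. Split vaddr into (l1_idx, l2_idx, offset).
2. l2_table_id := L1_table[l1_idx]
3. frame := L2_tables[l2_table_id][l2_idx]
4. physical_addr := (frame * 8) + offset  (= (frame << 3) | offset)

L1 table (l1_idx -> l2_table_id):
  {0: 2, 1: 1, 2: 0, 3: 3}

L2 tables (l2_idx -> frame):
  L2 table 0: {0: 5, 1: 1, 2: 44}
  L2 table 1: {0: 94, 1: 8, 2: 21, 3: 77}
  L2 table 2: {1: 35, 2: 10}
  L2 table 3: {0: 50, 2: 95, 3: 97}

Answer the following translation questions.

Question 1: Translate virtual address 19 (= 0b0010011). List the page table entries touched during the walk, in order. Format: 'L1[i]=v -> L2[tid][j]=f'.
vaddr = 19 = 0b0010011
Split: l1_idx=0, l2_idx=2, offset=3

Answer: L1[0]=2 -> L2[2][2]=10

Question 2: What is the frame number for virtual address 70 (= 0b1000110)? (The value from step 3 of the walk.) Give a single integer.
vaddr = 70: l1_idx=2, l2_idx=0
L1[2] = 0; L2[0][0] = 5

Answer: 5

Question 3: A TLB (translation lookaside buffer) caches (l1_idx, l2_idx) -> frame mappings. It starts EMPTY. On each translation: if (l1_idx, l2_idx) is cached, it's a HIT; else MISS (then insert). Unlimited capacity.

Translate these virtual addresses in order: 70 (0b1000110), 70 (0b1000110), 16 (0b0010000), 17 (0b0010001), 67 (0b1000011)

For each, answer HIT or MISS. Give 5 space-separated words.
vaddr=70: (2,0) not in TLB -> MISS, insert
vaddr=70: (2,0) in TLB -> HIT
vaddr=16: (0,2) not in TLB -> MISS, insert
vaddr=17: (0,2) in TLB -> HIT
vaddr=67: (2,0) in TLB -> HIT

Answer: MISS HIT MISS HIT HIT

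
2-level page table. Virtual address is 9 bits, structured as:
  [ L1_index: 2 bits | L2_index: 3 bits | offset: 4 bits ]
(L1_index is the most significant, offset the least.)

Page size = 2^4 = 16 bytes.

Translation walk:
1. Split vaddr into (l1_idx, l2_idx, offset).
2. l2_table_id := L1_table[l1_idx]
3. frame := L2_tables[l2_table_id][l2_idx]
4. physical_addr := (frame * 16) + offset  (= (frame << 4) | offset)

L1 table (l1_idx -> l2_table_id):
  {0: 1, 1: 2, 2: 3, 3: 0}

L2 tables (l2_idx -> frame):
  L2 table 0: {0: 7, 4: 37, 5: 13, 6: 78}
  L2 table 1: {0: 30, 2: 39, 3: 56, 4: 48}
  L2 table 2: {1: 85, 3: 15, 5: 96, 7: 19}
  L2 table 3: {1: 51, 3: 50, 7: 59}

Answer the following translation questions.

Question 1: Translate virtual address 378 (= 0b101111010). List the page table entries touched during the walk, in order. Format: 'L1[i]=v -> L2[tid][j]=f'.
vaddr = 378 = 0b101111010
Split: l1_idx=2, l2_idx=7, offset=10

Answer: L1[2]=3 -> L2[3][7]=59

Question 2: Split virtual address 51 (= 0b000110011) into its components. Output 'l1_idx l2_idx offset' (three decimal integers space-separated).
Answer: 0 3 3

Derivation:
vaddr = 51 = 0b000110011
  top 2 bits -> l1_idx = 0
  next 3 bits -> l2_idx = 3
  bottom 4 bits -> offset = 3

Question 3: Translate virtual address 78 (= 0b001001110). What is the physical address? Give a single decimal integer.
vaddr = 78 = 0b001001110
Split: l1_idx=0, l2_idx=4, offset=14
L1[0] = 1
L2[1][4] = 48
paddr = 48 * 16 + 14 = 782

Answer: 782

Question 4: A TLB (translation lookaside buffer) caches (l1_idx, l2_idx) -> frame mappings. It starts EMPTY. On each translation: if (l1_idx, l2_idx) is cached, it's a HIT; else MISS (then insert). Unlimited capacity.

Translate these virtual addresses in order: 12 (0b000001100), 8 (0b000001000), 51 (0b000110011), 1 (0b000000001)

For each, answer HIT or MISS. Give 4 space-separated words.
vaddr=12: (0,0) not in TLB -> MISS, insert
vaddr=8: (0,0) in TLB -> HIT
vaddr=51: (0,3) not in TLB -> MISS, insert
vaddr=1: (0,0) in TLB -> HIT

Answer: MISS HIT MISS HIT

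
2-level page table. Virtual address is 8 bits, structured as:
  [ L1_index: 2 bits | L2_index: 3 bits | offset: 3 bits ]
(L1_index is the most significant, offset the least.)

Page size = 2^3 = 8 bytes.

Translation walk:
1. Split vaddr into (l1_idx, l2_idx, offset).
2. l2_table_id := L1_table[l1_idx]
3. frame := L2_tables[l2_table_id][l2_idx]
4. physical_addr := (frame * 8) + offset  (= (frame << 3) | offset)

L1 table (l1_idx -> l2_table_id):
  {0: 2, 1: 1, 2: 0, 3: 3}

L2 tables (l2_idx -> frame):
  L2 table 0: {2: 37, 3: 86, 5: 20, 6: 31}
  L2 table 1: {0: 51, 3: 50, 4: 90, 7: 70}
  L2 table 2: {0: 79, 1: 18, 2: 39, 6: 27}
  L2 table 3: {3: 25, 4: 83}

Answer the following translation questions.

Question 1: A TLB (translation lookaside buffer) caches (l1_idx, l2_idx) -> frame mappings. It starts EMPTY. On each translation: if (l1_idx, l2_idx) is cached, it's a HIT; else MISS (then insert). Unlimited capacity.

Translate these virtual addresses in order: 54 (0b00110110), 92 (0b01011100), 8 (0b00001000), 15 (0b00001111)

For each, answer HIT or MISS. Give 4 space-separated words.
Answer: MISS MISS MISS HIT

Derivation:
vaddr=54: (0,6) not in TLB -> MISS, insert
vaddr=92: (1,3) not in TLB -> MISS, insert
vaddr=8: (0,1) not in TLB -> MISS, insert
vaddr=15: (0,1) in TLB -> HIT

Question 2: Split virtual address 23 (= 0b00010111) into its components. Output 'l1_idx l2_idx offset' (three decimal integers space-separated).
Answer: 0 2 7

Derivation:
vaddr = 23 = 0b00010111
  top 2 bits -> l1_idx = 0
  next 3 bits -> l2_idx = 2
  bottom 3 bits -> offset = 7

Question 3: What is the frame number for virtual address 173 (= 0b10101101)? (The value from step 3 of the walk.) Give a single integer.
vaddr = 173: l1_idx=2, l2_idx=5
L1[2] = 0; L2[0][5] = 20

Answer: 20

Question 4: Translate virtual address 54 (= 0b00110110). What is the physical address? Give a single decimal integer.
Answer: 222

Derivation:
vaddr = 54 = 0b00110110
Split: l1_idx=0, l2_idx=6, offset=6
L1[0] = 2
L2[2][6] = 27
paddr = 27 * 8 + 6 = 222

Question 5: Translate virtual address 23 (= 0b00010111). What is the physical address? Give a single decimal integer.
Answer: 319

Derivation:
vaddr = 23 = 0b00010111
Split: l1_idx=0, l2_idx=2, offset=7
L1[0] = 2
L2[2][2] = 39
paddr = 39 * 8 + 7 = 319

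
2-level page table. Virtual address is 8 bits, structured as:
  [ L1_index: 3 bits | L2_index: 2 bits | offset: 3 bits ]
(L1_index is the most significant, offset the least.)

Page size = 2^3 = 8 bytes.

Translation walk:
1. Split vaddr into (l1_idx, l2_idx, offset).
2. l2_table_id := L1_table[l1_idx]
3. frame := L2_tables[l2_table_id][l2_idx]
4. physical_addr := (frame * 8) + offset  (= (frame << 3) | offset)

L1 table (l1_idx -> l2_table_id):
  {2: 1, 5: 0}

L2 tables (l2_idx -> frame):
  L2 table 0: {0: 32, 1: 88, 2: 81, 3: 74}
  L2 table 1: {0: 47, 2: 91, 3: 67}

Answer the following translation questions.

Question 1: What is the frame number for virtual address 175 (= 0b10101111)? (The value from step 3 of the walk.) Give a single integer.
vaddr = 175: l1_idx=5, l2_idx=1
L1[5] = 0; L2[0][1] = 88

Answer: 88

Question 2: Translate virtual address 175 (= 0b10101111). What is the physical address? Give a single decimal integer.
Answer: 711

Derivation:
vaddr = 175 = 0b10101111
Split: l1_idx=5, l2_idx=1, offset=7
L1[5] = 0
L2[0][1] = 88
paddr = 88 * 8 + 7 = 711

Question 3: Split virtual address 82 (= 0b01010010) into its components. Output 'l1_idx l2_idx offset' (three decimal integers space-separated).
vaddr = 82 = 0b01010010
  top 3 bits -> l1_idx = 2
  next 2 bits -> l2_idx = 2
  bottom 3 bits -> offset = 2

Answer: 2 2 2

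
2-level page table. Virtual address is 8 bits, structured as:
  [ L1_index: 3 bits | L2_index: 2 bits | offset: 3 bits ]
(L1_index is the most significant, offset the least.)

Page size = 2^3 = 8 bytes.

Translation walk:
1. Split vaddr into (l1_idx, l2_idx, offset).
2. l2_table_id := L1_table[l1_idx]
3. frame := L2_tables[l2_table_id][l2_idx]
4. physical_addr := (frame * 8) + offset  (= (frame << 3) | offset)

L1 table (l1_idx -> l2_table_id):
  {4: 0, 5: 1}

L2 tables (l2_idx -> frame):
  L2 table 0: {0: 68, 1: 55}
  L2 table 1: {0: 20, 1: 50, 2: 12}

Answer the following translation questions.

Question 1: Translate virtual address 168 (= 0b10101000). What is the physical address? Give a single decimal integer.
vaddr = 168 = 0b10101000
Split: l1_idx=5, l2_idx=1, offset=0
L1[5] = 1
L2[1][1] = 50
paddr = 50 * 8 + 0 = 400

Answer: 400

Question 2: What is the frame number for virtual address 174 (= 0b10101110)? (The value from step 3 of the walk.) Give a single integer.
vaddr = 174: l1_idx=5, l2_idx=1
L1[5] = 1; L2[1][1] = 50

Answer: 50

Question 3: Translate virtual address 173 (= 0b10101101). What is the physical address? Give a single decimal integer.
Answer: 405

Derivation:
vaddr = 173 = 0b10101101
Split: l1_idx=5, l2_idx=1, offset=5
L1[5] = 1
L2[1][1] = 50
paddr = 50 * 8 + 5 = 405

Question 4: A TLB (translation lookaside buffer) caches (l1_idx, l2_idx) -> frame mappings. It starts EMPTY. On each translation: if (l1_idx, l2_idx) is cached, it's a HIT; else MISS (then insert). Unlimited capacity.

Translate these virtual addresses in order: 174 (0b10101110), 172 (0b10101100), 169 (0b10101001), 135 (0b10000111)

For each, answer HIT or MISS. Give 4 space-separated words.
Answer: MISS HIT HIT MISS

Derivation:
vaddr=174: (5,1) not in TLB -> MISS, insert
vaddr=172: (5,1) in TLB -> HIT
vaddr=169: (5,1) in TLB -> HIT
vaddr=135: (4,0) not in TLB -> MISS, insert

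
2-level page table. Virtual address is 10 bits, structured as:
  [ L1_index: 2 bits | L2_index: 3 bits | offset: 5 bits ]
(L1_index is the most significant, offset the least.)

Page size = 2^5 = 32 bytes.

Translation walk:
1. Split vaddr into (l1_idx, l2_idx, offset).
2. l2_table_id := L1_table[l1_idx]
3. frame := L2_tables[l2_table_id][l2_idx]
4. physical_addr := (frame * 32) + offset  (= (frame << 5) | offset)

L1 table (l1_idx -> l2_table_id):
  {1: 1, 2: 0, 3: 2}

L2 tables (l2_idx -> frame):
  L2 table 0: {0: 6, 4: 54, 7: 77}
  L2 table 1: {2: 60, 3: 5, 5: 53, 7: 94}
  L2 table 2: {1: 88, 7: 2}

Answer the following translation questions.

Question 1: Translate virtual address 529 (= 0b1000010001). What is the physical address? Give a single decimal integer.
vaddr = 529 = 0b1000010001
Split: l1_idx=2, l2_idx=0, offset=17
L1[2] = 0
L2[0][0] = 6
paddr = 6 * 32 + 17 = 209

Answer: 209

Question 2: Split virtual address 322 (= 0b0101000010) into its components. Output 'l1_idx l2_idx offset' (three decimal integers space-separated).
Answer: 1 2 2

Derivation:
vaddr = 322 = 0b0101000010
  top 2 bits -> l1_idx = 1
  next 3 bits -> l2_idx = 2
  bottom 5 bits -> offset = 2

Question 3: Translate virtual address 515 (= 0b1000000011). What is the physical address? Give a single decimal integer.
vaddr = 515 = 0b1000000011
Split: l1_idx=2, l2_idx=0, offset=3
L1[2] = 0
L2[0][0] = 6
paddr = 6 * 32 + 3 = 195

Answer: 195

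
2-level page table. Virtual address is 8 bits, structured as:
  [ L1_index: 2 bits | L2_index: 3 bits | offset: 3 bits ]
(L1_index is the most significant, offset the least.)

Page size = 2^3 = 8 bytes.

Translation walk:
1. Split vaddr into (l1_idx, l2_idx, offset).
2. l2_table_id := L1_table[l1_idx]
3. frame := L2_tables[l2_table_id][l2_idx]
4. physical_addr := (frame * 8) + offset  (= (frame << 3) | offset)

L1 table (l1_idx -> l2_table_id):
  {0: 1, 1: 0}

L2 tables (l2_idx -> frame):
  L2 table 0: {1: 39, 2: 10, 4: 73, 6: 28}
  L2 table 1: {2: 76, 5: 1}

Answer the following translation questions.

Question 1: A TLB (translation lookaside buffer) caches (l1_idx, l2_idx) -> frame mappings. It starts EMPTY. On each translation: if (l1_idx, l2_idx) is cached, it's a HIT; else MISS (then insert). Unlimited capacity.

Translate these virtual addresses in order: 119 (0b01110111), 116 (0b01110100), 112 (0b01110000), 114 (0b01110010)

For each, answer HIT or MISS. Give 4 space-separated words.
Answer: MISS HIT HIT HIT

Derivation:
vaddr=119: (1,6) not in TLB -> MISS, insert
vaddr=116: (1,6) in TLB -> HIT
vaddr=112: (1,6) in TLB -> HIT
vaddr=114: (1,6) in TLB -> HIT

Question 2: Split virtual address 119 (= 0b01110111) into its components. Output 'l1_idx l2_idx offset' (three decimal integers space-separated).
Answer: 1 6 7

Derivation:
vaddr = 119 = 0b01110111
  top 2 bits -> l1_idx = 1
  next 3 bits -> l2_idx = 6
  bottom 3 bits -> offset = 7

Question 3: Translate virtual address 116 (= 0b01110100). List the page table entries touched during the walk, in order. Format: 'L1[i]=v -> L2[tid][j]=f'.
vaddr = 116 = 0b01110100
Split: l1_idx=1, l2_idx=6, offset=4

Answer: L1[1]=0 -> L2[0][6]=28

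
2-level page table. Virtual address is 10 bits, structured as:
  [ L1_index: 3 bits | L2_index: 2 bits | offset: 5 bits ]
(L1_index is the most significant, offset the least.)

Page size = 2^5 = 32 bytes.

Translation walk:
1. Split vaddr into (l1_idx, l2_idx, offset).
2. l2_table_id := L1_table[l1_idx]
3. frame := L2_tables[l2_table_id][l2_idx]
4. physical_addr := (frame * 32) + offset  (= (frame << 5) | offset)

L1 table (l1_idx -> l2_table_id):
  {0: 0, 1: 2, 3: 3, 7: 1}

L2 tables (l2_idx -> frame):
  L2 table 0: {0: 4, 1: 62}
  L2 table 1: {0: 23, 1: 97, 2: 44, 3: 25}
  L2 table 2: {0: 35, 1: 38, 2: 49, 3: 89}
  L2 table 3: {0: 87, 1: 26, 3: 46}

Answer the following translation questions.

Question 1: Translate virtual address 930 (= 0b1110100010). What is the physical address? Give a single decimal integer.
vaddr = 930 = 0b1110100010
Split: l1_idx=7, l2_idx=1, offset=2
L1[7] = 1
L2[1][1] = 97
paddr = 97 * 32 + 2 = 3106

Answer: 3106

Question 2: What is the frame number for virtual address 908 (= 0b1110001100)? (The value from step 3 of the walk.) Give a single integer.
vaddr = 908: l1_idx=7, l2_idx=0
L1[7] = 1; L2[1][0] = 23

Answer: 23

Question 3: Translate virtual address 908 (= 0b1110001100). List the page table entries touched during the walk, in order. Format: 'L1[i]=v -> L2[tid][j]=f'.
vaddr = 908 = 0b1110001100
Split: l1_idx=7, l2_idx=0, offset=12

Answer: L1[7]=1 -> L2[1][0]=23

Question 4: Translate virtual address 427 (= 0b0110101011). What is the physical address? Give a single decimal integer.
Answer: 843

Derivation:
vaddr = 427 = 0b0110101011
Split: l1_idx=3, l2_idx=1, offset=11
L1[3] = 3
L2[3][1] = 26
paddr = 26 * 32 + 11 = 843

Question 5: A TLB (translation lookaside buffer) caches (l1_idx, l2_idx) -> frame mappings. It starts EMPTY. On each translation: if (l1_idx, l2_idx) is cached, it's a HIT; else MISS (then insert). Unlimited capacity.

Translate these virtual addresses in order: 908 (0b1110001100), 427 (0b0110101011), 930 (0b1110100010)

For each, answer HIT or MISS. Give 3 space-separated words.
vaddr=908: (7,0) not in TLB -> MISS, insert
vaddr=427: (3,1) not in TLB -> MISS, insert
vaddr=930: (7,1) not in TLB -> MISS, insert

Answer: MISS MISS MISS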